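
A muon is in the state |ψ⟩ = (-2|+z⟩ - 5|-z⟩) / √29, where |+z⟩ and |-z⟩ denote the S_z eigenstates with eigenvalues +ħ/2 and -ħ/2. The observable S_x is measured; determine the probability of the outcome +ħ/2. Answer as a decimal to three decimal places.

|+x⟩ = (|+z⟩ + |-z⟩)/√2, so ⟨+x|ψ⟩ = (-7) / (√2·√29).
P = |-7|² / 58 = 49/58.

0.845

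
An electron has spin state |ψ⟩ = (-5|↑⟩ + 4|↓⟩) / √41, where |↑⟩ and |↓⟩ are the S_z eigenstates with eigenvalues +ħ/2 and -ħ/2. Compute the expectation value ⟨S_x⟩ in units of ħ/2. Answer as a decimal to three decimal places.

⟨σ_x⟩ = 2 Re(a* b)/(|a|²+|b|²) with a = -5, b = 4.
a* b = -20, so ⟨σ_x⟩ = -40/41.
⟨S_x⟩ = (ħ/2)·⟨σ_x⟩.

-0.976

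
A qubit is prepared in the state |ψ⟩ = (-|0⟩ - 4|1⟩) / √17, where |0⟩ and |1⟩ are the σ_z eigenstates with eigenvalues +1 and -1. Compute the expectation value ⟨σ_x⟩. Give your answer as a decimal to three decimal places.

⟨σ_x⟩ = 2 Re(a* b)/(|a|²+|b|²) with a = -1, b = -4.
a* b = 4, so ⟨σ_x⟩ = 8/17.

0.471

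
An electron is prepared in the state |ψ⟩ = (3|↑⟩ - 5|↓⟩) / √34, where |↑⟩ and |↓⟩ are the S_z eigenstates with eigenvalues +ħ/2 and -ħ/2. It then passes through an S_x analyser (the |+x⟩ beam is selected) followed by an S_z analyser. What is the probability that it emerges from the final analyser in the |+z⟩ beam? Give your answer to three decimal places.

0.029

First analyser (S_x): P(|+x⟩) = |⟨+x|ψ⟩|² = 4/68.
After stage 1 the state is |+x⟩; P(|+z⟩) = |⟨+z|+x⟩|² = 1/2.
Joint probability = 4/68 × 1/2 = 0.029.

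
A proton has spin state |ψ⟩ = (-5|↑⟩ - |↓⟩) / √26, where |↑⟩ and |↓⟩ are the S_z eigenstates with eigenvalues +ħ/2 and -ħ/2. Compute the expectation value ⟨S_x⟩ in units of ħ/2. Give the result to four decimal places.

⟨σ_x⟩ = 2 Re(a* b)/(|a|²+|b|²) with a = -5, b = -1.
a* b = 5, so ⟨σ_x⟩ = 10/26.
⟨S_x⟩ = (ħ/2)·⟨σ_x⟩.

0.3846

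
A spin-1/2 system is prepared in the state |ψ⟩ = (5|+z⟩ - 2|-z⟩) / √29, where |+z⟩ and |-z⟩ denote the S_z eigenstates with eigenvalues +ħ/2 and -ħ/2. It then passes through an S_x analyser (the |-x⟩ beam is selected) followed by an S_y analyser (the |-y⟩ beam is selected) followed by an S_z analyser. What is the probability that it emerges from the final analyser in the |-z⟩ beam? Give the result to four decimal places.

0.2112

First analyser (S_x): P(|-x⟩) = |⟨-x|ψ⟩|² = 49/58.
After stage 1 the state is |-x⟩; P(|-y⟩) = |⟨-y|-x⟩|² = 1/2.
After stage 2 the state is |-y⟩; P(|-z⟩) = |⟨-z|-y⟩|² = 1/2.
Joint probability = 49/58 × 1/2 × 1/2 = 0.2112.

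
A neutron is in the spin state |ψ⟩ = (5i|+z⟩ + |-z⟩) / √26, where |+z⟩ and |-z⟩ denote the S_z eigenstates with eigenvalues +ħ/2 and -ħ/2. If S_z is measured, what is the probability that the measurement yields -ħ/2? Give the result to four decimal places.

The -ħ/2 outcome corresponds to |-z⟩. Its amplitude in |ψ⟩ is 1/√26.
P = |1|² / 26 = 1/26.

0.0385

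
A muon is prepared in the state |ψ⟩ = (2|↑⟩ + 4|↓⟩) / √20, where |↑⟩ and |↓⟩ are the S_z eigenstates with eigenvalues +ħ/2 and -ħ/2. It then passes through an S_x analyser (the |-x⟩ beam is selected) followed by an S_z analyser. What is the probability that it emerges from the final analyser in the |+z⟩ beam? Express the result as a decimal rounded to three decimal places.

0.050

First analyser (S_x): P(|-x⟩) = |⟨-x|ψ⟩|² = 4/40.
After stage 1 the state is |-x⟩; P(|+z⟩) = |⟨+z|-x⟩|² = 1/2.
Joint probability = 4/40 × 1/2 = 0.050.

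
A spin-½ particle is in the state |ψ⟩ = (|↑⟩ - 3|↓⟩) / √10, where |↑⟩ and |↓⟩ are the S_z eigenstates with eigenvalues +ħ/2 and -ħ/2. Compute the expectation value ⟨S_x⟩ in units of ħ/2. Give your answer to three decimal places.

-0.600

⟨σ_x⟩ = 2 Re(a* b)/(|a|²+|b|²) with a = 1, b = -3.
a* b = -3, so ⟨σ_x⟩ = -6/10.
⟨S_x⟩ = (ħ/2)·⟨σ_x⟩.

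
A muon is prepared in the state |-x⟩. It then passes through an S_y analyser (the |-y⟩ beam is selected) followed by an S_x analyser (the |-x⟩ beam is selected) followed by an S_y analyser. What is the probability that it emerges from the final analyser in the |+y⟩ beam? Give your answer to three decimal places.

0.125

First analyser (S_y): from |-x⟩, P(|-y⟩) = 1/2.
After stage 1 the state is |-y⟩; P(|-x⟩) = |⟨-x|-y⟩|² = 1/2.
After stage 2 the state is |-x⟩; P(|+y⟩) = |⟨+y|-x⟩|² = 1/2.
Joint probability = 1/2 × 1/2 × 1/2 = 0.125.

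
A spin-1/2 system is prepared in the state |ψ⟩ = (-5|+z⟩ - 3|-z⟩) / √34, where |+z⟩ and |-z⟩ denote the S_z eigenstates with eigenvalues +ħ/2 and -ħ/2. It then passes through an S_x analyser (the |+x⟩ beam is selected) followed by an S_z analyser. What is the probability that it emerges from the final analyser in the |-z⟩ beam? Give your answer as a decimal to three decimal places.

0.471

First analyser (S_x): P(|+x⟩) = |⟨+x|ψ⟩|² = 64/68.
After stage 1 the state is |+x⟩; P(|-z⟩) = |⟨-z|+x⟩|² = 1/2.
Joint probability = 64/68 × 1/2 = 0.471.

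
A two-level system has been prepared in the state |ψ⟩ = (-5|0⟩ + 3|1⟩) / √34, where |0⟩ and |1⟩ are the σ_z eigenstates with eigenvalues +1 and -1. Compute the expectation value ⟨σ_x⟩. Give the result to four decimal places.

-0.8824

⟨σ_x⟩ = 2 Re(a* b)/(|a|²+|b|²) with a = -5, b = 3.
a* b = -15, so ⟨σ_x⟩ = -30/34.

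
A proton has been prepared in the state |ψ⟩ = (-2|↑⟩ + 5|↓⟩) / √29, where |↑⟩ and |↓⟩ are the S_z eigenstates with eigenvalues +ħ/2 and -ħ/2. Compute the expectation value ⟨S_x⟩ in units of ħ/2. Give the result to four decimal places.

⟨σ_x⟩ = 2 Re(a* b)/(|a|²+|b|²) with a = -2, b = 5.
a* b = -10, so ⟨σ_x⟩ = -20/29.
⟨S_x⟩ = (ħ/2)·⟨σ_x⟩.

-0.6897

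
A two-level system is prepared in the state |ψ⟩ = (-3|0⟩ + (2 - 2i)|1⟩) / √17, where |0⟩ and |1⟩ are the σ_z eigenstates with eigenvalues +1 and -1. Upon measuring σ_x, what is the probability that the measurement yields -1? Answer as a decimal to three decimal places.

|-x⟩ = (|0⟩ - |1⟩)/√2, so ⟨-x|ψ⟩ = (-5 + 2i) / (√2·√17).
P = |-5 + 2i|² / 34 = 29/34.

0.853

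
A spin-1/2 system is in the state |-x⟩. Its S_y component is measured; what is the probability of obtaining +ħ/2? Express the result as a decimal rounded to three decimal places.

In the S_z basis, |-x⟩ = (|↑⟩ - |↓⟩)/√2 and |+y⟩ = (|↑⟩ + i|↓⟩)/√2.
|⟨+y|-x⟩|² = 1/2.

0.500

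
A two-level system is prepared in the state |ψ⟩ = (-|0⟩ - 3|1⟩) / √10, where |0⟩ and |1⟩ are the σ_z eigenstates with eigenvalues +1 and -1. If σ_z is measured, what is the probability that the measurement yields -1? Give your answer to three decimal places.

0.900

The -1 outcome corresponds to |1⟩. Its amplitude in |ψ⟩ is -3/√10.
P = |-3|² / 10 = 9/10.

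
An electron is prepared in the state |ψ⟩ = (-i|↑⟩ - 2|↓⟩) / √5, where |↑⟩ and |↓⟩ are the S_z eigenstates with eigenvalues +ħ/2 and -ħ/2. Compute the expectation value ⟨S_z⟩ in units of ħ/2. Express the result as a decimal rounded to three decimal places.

-0.600

⟨σ_z⟩ = |a|² - |b|² divided by |a|²+|b|², with a, b the |↑⟩, |↓⟩ amplitudes.
= (1 - 4)/5 = -3/5.
⟨S_z⟩ = (ħ/2)·⟨σ_z⟩.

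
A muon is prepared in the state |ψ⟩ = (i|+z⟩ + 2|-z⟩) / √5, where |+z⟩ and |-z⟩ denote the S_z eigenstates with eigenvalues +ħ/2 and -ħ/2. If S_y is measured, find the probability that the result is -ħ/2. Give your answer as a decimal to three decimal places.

|-y⟩ = (|+z⟩ - i|-z⟩)/√2, so ⟨-y|ψ⟩ = (3i) / (√2·√5).
P = |3i|² / 10 = 9/10.

0.900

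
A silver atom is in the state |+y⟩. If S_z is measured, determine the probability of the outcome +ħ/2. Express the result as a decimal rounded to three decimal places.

In the S_z basis, |+y⟩ = (|+z⟩ + i|-z⟩)/√2 and |+z⟩ = |+z⟩.
|⟨+z|+y⟩|² = 1/2.

0.500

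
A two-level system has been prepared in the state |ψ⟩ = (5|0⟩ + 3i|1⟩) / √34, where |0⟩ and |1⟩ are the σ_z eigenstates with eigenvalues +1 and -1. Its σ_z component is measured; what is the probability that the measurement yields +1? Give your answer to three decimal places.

The +1 outcome corresponds to |0⟩. Its amplitude in |ψ⟩ is 5/√34.
P = |5|² / 34 = 25/34.

0.735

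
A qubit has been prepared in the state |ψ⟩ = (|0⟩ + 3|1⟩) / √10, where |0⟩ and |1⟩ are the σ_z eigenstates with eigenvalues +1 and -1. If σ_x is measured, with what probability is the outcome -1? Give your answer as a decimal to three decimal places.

0.200

|-x⟩ = (|0⟩ - |1⟩)/√2, so ⟨-x|ψ⟩ = (-2) / (√2·√10).
P = |-2|² / 20 = 4/20.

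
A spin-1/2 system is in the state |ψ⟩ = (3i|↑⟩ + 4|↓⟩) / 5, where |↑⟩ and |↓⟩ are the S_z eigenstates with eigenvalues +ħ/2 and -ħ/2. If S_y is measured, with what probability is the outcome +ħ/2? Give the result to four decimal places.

|+y⟩ = (|↑⟩ + i|↓⟩)/√2, so ⟨+y|ψ⟩ = (-i) / (√2·5).
P = |-i|² / 50 = 1/50.

0.0200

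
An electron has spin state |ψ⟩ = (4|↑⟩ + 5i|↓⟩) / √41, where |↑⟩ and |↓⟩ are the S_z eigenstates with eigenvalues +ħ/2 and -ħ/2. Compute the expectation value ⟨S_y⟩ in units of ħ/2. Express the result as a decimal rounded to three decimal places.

0.976

⟨σ_y⟩ = 2 Im(a* b)/(|a|²+|b|²) with a = 4, b = 5i.
a* b = 20i, so ⟨σ_y⟩ = 40/41.
⟨S_y⟩ = (ħ/2)·⟨σ_y⟩.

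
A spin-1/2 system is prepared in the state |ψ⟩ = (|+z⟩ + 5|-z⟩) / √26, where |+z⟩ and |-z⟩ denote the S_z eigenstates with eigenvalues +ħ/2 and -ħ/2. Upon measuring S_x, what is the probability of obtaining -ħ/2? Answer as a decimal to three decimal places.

|-x⟩ = (|+z⟩ - |-z⟩)/√2, so ⟨-x|ψ⟩ = (-4) / (√2·√26).
P = |-4|² / 52 = 16/52.

0.308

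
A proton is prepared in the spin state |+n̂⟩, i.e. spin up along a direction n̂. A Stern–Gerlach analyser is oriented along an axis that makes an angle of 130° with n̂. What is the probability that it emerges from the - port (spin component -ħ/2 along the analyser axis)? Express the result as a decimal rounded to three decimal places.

0.821

For spin-½, the probability of finding spin-up along an axis at angle θ to the initial spin direction is cos²(θ/2); spin-down is sin²(θ/2).
θ = 130°, so P = sin²(65°) ≈ 0.821.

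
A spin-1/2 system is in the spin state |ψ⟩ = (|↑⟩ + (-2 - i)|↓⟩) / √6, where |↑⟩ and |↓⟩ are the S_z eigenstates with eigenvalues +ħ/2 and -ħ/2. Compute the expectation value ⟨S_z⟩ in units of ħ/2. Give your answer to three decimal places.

⟨σ_z⟩ = |a|² - |b|² divided by |a|²+|b|², with a, b the |↑⟩, |↓⟩ amplitudes.
= (1 - 5)/6 = -4/6.
⟨S_z⟩ = (ħ/2)·⟨σ_z⟩.

-0.667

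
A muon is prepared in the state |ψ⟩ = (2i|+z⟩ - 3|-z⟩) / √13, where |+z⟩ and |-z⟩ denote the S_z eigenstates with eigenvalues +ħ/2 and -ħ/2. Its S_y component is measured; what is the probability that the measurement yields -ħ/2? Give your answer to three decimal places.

0.038

|-y⟩ = (|+z⟩ - i|-z⟩)/√2, so ⟨-y|ψ⟩ = (-i) / (√2·√13).
P = |-i|² / 26 = 1/26.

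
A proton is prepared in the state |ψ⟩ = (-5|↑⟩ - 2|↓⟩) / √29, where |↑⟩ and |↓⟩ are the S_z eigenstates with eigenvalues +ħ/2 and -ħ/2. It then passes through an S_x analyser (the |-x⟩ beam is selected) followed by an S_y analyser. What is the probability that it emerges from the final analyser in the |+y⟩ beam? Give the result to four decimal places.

0.0776

First analyser (S_x): P(|-x⟩) = |⟨-x|ψ⟩|² = 9/58.
After stage 1 the state is |-x⟩; P(|+y⟩) = |⟨+y|-x⟩|² = 1/2.
Joint probability = 9/58 × 1/2 = 0.0776.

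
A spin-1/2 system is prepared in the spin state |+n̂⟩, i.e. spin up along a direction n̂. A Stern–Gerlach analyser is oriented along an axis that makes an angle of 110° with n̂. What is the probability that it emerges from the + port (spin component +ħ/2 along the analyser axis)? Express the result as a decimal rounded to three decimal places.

0.329

For spin-½, the probability of finding spin-up along an axis at angle θ to the initial spin direction is cos²(θ/2); spin-down is sin²(θ/2).
θ = 110°, so P = cos²(55°) ≈ 0.329.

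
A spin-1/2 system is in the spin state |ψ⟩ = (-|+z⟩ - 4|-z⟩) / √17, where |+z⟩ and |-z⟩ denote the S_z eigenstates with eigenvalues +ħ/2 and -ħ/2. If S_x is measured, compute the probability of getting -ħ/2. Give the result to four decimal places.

0.2647

|-x⟩ = (|+z⟩ - |-z⟩)/√2, so ⟨-x|ψ⟩ = (3) / (√2·√17).
P = |3|² / 34 = 9/34.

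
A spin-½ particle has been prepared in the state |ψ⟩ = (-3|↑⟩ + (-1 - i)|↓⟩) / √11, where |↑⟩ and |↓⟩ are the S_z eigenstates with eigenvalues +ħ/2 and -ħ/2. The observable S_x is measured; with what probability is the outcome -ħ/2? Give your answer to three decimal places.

|-x⟩ = (|↑⟩ - |↓⟩)/√2, so ⟨-x|ψ⟩ = (-2 + i) / (√2·√11).
P = |-2 + i|² / 22 = 5/22.

0.227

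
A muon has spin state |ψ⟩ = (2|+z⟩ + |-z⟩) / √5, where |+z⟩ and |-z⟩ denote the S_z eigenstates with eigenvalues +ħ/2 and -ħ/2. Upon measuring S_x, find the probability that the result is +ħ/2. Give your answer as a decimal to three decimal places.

|+x⟩ = (|+z⟩ + |-z⟩)/√2, so ⟨+x|ψ⟩ = (3) / (√2·√5).
P = |3|² / 10 = 9/10.

0.900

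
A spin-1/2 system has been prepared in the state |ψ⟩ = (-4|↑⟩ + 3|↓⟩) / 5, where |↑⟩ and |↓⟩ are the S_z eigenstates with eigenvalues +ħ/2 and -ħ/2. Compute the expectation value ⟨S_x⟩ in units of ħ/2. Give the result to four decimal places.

-0.9600

⟨σ_x⟩ = 2 Re(a* b)/(|a|²+|b|²) with a = -4, b = 3.
a* b = -12, so ⟨σ_x⟩ = -24/25.
⟨S_x⟩ = (ħ/2)·⟨σ_x⟩.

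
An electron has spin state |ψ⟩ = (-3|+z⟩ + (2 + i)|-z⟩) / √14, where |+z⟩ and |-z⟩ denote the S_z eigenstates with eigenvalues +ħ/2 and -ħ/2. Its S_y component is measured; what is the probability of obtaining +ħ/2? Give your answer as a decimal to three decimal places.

|+y⟩ = (|+z⟩ + i|-z⟩)/√2, so ⟨+y|ψ⟩ = (-2 - 2i) / (√2·√14).
P = |-2 - 2i|² / 28 = 8/28.

0.286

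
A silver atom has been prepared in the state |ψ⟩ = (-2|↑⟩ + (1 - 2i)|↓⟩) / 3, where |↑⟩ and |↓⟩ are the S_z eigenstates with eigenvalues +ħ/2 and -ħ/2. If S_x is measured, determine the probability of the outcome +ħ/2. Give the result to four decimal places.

0.2778

|+x⟩ = (|↑⟩ + |↓⟩)/√2, so ⟨+x|ψ⟩ = (-1 - 2i) / (√2·3).
P = |-1 - 2i|² / 18 = 5/18.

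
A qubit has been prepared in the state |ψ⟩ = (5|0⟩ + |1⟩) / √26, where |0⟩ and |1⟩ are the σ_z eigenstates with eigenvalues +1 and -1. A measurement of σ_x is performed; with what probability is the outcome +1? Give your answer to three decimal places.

|+x⟩ = (|0⟩ + |1⟩)/√2, so ⟨+x|ψ⟩ = (6) / (√2·√26).
P = |6|² / 52 = 36/52.

0.692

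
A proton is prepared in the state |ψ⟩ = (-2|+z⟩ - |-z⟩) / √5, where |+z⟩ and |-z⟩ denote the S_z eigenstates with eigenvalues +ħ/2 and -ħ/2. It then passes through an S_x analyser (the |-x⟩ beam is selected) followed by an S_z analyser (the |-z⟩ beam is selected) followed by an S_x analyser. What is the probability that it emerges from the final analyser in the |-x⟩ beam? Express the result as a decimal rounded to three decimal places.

First analyser (S_x): P(|-x⟩) = |⟨-x|ψ⟩|² = 1/10.
After stage 1 the state is |-x⟩; P(|-z⟩) = |⟨-z|-x⟩|² = 1/2.
After stage 2 the state is |-z⟩; P(|-x⟩) = |⟨-x|-z⟩|² = 1/2.
Joint probability = 1/10 × 1/2 × 1/2 = 0.025.

0.025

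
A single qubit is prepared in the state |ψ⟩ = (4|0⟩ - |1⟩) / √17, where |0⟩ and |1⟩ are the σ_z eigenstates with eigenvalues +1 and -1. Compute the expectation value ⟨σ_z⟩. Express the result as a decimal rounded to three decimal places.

⟨σ_z⟩ = |a|² - |b|² divided by |a|²+|b|², with a, b the |0⟩, |1⟩ amplitudes.
= (16 - 1)/17 = 15/17.

0.882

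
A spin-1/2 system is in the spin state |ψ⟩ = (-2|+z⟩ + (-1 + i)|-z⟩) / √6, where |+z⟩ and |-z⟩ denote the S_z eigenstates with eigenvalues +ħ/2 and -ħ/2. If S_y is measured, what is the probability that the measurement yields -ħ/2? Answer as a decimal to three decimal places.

|-y⟩ = (|+z⟩ - i|-z⟩)/√2, so ⟨-y|ψ⟩ = (-3 - i) / (√2·√6).
P = |-3 - i|² / 12 = 10/12.

0.833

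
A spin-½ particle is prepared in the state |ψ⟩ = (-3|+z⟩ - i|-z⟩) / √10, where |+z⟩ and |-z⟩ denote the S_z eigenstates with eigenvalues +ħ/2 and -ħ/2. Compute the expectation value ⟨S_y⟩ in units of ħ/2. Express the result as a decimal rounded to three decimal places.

0.600

⟨σ_y⟩ = 2 Im(a* b)/(|a|²+|b|²) with a = -3, b = -i.
a* b = 3i, so ⟨σ_y⟩ = 6/10.
⟨S_y⟩ = (ħ/2)·⟨σ_y⟩.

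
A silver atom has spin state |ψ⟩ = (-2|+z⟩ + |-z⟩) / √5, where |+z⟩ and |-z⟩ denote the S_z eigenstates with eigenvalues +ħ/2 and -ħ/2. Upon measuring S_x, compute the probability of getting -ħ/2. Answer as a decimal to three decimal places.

|-x⟩ = (|+z⟩ - |-z⟩)/√2, so ⟨-x|ψ⟩ = (-3) / (√2·√5).
P = |-3|² / 10 = 9/10.

0.900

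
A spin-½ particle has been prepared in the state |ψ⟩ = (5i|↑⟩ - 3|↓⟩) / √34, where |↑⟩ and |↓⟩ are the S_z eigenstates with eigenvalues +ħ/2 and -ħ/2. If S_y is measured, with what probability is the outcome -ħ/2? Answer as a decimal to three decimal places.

0.059

|-y⟩ = (|↑⟩ - i|↓⟩)/√2, so ⟨-y|ψ⟩ = (2i) / (√2·√34).
P = |2i|² / 68 = 4/68.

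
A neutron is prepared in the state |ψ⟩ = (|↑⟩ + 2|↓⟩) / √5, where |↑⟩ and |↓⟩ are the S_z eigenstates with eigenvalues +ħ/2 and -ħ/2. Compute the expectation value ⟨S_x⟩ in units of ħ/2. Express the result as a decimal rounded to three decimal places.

⟨σ_x⟩ = 2 Re(a* b)/(|a|²+|b|²) with a = 1, b = 2.
a* b = 2, so ⟨σ_x⟩ = 4/5.
⟨S_x⟩ = (ħ/2)·⟨σ_x⟩.

0.800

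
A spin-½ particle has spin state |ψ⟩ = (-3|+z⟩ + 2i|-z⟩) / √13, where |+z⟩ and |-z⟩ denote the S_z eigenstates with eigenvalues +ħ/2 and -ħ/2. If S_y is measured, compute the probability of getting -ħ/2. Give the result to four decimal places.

|-y⟩ = (|+z⟩ - i|-z⟩)/√2, so ⟨-y|ψ⟩ = (-5) / (√2·√13).
P = |-5|² / 26 = 25/26.

0.9615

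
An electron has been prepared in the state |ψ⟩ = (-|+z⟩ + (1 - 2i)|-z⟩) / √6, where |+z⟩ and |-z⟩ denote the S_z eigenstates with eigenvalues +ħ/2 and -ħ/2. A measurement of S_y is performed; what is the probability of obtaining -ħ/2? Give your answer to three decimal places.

|-y⟩ = (|+z⟩ - i|-z⟩)/√2, so ⟨-y|ψ⟩ = (1 + i) / (√2·√6).
P = |1 + i|² / 12 = 2/12.

0.167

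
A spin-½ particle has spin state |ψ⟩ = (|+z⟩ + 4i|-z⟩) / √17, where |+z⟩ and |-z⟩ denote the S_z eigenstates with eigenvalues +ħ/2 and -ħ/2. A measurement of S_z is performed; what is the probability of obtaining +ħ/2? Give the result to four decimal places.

0.0588

The +ħ/2 outcome corresponds to |+z⟩. Its amplitude in |ψ⟩ is 1/√17.
P = |1|² / 17 = 1/17.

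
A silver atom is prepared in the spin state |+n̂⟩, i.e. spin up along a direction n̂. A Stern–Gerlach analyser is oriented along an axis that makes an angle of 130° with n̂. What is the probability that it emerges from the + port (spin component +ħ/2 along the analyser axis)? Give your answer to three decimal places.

For spin-½, the probability of finding spin-up along an axis at angle θ to the initial spin direction is cos²(θ/2); spin-down is sin²(θ/2).
θ = 130°, so P = cos²(65°) ≈ 0.179.

0.179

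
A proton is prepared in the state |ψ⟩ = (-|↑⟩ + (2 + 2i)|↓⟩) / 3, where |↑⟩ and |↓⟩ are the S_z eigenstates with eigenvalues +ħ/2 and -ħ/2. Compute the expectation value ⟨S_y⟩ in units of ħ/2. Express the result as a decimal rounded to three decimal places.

-0.444

⟨σ_y⟩ = 2 Im(a* b)/(|a|²+|b|²) with a = -1, b = (2 + 2i).
a* b = (-2 - 2i), so ⟨σ_y⟩ = -4/9.
⟨S_y⟩ = (ħ/2)·⟨σ_y⟩.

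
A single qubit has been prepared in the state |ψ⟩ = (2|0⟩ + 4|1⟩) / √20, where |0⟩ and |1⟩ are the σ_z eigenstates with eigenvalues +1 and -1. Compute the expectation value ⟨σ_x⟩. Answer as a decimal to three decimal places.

⟨σ_x⟩ = 2 Re(a* b)/(|a|²+|b|²) with a = 2, b = 4.
a* b = 8, so ⟨σ_x⟩ = 16/20.

0.800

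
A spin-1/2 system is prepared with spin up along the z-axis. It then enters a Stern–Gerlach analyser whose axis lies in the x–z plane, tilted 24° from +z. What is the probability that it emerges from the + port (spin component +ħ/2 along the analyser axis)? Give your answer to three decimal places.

0.957

For spin-½, the probability of finding spin-up along an axis at angle θ to the initial spin direction is cos²(θ/2); spin-down is sin²(θ/2).
θ = 24°, so P = cos²(12°) ≈ 0.957.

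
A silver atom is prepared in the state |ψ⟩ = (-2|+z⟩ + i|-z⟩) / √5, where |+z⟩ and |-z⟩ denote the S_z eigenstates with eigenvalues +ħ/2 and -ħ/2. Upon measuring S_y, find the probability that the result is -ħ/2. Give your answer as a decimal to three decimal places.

0.900

|-y⟩ = (|+z⟩ - i|-z⟩)/√2, so ⟨-y|ψ⟩ = (-3) / (√2·√5).
P = |-3|² / 10 = 9/10.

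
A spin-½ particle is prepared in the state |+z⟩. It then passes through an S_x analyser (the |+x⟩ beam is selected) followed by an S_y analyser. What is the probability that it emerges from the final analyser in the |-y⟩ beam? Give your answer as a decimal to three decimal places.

0.250

First analyser (S_x): from |+z⟩, P(|+x⟩) = 1/2.
After stage 1 the state is |+x⟩; P(|-y⟩) = |⟨-y|+x⟩|² = 1/2.
Joint probability = 1/2 × 1/2 = 0.250.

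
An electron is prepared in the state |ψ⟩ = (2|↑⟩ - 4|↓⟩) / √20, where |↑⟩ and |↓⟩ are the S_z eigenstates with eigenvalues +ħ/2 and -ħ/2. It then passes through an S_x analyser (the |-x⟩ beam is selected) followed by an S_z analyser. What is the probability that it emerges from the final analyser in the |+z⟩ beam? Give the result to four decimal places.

First analyser (S_x): P(|-x⟩) = |⟨-x|ψ⟩|² = 36/40.
After stage 1 the state is |-x⟩; P(|+z⟩) = |⟨+z|-x⟩|² = 1/2.
Joint probability = 36/40 × 1/2 = 0.4500.

0.4500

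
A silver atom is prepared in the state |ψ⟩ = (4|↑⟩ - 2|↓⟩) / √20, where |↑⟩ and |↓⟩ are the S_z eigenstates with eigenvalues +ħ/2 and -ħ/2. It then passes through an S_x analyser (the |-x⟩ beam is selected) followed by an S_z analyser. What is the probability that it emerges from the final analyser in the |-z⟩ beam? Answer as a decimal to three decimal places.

First analyser (S_x): P(|-x⟩) = |⟨-x|ψ⟩|² = 36/40.
After stage 1 the state is |-x⟩; P(|-z⟩) = |⟨-z|-x⟩|² = 1/2.
Joint probability = 36/40 × 1/2 = 0.450.

0.450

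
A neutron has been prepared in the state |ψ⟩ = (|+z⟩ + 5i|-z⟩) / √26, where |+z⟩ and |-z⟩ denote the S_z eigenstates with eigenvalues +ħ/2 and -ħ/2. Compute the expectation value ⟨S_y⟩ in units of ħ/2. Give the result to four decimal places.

⟨σ_y⟩ = 2 Im(a* b)/(|a|²+|b|²) with a = 1, b = 5i.
a* b = 5i, so ⟨σ_y⟩ = 10/26.
⟨S_y⟩ = (ħ/2)·⟨σ_y⟩.

0.3846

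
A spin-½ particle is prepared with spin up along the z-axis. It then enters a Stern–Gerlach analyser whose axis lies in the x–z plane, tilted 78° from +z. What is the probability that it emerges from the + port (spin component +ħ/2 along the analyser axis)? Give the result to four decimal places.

0.6040

For spin-½, the probability of finding spin-up along an axis at angle θ to the initial spin direction is cos²(θ/2); spin-down is sin²(θ/2).
θ = 78°, so P = cos²(39°) ≈ 0.6040.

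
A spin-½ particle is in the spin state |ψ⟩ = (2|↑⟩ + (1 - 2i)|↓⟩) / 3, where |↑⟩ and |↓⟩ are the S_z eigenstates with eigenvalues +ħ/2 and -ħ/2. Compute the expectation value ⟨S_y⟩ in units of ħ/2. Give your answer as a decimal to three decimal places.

-0.889

⟨σ_y⟩ = 2 Im(a* b)/(|a|²+|b|²) with a = 2, b = (1 - 2i).
a* b = (2 - 4i), so ⟨σ_y⟩ = -8/9.
⟨S_y⟩ = (ħ/2)·⟨σ_y⟩.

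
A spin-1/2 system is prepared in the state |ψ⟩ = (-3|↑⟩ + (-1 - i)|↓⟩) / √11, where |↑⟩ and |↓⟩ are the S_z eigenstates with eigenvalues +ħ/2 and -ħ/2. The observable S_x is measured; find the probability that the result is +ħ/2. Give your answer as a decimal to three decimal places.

|+x⟩ = (|↑⟩ + |↓⟩)/√2, so ⟨+x|ψ⟩ = (-4 - i) / (√2·√11).
P = |-4 - i|² / 22 = 17/22.

0.773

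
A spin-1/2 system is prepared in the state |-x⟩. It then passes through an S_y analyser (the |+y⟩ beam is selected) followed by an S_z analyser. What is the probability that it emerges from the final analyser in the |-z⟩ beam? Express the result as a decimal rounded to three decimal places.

0.250

First analyser (S_y): from |-x⟩, P(|+y⟩) = 1/2.
After stage 1 the state is |+y⟩; P(|-z⟩) = |⟨-z|+y⟩|² = 1/2.
Joint probability = 1/2 × 1/2 = 0.250.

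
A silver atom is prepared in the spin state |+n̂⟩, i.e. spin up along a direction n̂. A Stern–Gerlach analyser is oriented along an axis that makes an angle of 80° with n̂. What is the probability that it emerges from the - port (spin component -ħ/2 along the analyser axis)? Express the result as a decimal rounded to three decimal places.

0.413

For spin-½, the probability of finding spin-up along an axis at angle θ to the initial spin direction is cos²(θ/2); spin-down is sin²(θ/2).
θ = 80°, so P = sin²(40°) ≈ 0.413.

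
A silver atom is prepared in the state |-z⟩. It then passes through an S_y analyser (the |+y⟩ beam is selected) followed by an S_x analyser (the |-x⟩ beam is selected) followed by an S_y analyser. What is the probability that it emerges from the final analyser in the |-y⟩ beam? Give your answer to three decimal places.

0.125

First analyser (S_y): from |-z⟩, P(|+y⟩) = 1/2.
After stage 1 the state is |+y⟩; P(|-x⟩) = |⟨-x|+y⟩|² = 1/2.
After stage 2 the state is |-x⟩; P(|-y⟩) = |⟨-y|-x⟩|² = 1/2.
Joint probability = 1/2 × 1/2 × 1/2 = 0.125.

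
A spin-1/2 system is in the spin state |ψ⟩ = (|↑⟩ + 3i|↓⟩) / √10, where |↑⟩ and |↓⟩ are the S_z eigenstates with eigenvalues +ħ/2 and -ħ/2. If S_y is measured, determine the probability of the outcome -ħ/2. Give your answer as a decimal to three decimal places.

|-y⟩ = (|↑⟩ - i|↓⟩)/√2, so ⟨-y|ψ⟩ = (-2) / (√2·√10).
P = |-2|² / 20 = 4/20.

0.200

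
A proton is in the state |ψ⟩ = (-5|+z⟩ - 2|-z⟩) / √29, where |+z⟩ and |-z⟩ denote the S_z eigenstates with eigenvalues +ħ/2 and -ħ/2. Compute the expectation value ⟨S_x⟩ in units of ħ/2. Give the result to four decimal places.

0.6897

⟨σ_x⟩ = 2 Re(a* b)/(|a|²+|b|²) with a = -5, b = -2.
a* b = 10, so ⟨σ_x⟩ = 20/29.
⟨S_x⟩ = (ħ/2)·⟨σ_x⟩.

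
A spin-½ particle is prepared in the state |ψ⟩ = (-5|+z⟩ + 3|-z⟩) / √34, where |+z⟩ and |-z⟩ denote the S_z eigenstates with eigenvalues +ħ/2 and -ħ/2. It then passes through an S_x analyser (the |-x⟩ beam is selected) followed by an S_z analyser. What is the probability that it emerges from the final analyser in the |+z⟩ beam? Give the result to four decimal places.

First analyser (S_x): P(|-x⟩) = |⟨-x|ψ⟩|² = 64/68.
After stage 1 the state is |-x⟩; P(|+z⟩) = |⟨+z|-x⟩|² = 1/2.
Joint probability = 64/68 × 1/2 = 0.4706.

0.4706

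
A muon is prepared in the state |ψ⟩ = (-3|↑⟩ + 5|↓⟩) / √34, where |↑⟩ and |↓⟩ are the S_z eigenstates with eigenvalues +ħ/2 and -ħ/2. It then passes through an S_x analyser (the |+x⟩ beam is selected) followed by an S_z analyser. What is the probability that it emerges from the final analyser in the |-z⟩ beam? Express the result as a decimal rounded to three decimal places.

First analyser (S_x): P(|+x⟩) = |⟨+x|ψ⟩|² = 4/68.
After stage 1 the state is |+x⟩; P(|-z⟩) = |⟨-z|+x⟩|² = 1/2.
Joint probability = 4/68 × 1/2 = 0.029.

0.029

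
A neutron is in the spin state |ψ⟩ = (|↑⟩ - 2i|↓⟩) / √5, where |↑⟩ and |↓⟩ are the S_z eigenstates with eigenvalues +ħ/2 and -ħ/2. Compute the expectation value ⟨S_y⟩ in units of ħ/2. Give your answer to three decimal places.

⟨σ_y⟩ = 2 Im(a* b)/(|a|²+|b|²) with a = 1, b = -2i.
a* b = -2i, so ⟨σ_y⟩ = -4/5.
⟨S_y⟩ = (ħ/2)·⟨σ_y⟩.

-0.800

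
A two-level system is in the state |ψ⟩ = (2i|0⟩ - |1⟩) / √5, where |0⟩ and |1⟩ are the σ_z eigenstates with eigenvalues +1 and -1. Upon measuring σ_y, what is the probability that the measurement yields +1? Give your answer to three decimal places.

0.900

|+y⟩ = (|0⟩ + i|1⟩)/√2, so ⟨+y|ψ⟩ = (3i) / (√2·√5).
P = |3i|² / 10 = 9/10.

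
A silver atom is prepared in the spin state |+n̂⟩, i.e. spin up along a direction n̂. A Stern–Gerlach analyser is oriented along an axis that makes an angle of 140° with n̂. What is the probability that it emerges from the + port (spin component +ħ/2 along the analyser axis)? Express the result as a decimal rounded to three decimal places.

For spin-½, the probability of finding spin-up along an axis at angle θ to the initial spin direction is cos²(θ/2); spin-down is sin²(θ/2).
θ = 140°, so P = cos²(70°) ≈ 0.117.

0.117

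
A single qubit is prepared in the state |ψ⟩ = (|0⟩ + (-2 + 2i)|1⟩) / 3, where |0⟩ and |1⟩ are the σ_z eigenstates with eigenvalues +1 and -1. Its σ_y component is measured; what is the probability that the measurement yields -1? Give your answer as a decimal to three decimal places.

|-y⟩ = (|0⟩ - i|1⟩)/√2, so ⟨-y|ψ⟩ = (-1 - 2i) / (√2·3).
P = |-1 - 2i|² / 18 = 5/18.

0.278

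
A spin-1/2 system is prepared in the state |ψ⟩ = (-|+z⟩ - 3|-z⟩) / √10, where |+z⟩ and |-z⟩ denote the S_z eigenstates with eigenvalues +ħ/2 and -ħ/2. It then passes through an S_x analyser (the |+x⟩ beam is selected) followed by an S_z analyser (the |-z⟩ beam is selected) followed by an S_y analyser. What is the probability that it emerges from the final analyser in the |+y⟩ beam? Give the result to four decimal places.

0.2000

First analyser (S_x): P(|+x⟩) = |⟨+x|ψ⟩|² = 16/20.
After stage 1 the state is |+x⟩; P(|-z⟩) = |⟨-z|+x⟩|² = 1/2.
After stage 2 the state is |-z⟩; P(|+y⟩) = |⟨+y|-z⟩|² = 1/2.
Joint probability = 16/20 × 1/2 × 1/2 = 0.2000.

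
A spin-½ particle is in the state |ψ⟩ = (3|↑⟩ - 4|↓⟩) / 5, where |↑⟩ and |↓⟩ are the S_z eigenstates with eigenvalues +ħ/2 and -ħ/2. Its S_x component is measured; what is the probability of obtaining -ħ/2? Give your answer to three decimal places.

0.980

|-x⟩ = (|↑⟩ - |↓⟩)/√2, so ⟨-x|ψ⟩ = (7) / (√2·5).
P = |7|² / 50 = 49/50.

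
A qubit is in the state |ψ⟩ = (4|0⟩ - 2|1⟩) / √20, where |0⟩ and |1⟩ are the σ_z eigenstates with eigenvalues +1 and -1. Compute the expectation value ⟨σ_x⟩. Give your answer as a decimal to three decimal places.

-0.800

⟨σ_x⟩ = 2 Re(a* b)/(|a|²+|b|²) with a = 4, b = -2.
a* b = -8, so ⟨σ_x⟩ = -16/20.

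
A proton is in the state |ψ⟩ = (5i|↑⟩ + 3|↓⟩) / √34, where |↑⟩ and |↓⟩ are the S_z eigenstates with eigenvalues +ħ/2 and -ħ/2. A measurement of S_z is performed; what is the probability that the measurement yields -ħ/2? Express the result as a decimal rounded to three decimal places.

0.265

The -ħ/2 outcome corresponds to |↓⟩. Its amplitude in |ψ⟩ is 3/√34.
P = |3|² / 34 = 9/34.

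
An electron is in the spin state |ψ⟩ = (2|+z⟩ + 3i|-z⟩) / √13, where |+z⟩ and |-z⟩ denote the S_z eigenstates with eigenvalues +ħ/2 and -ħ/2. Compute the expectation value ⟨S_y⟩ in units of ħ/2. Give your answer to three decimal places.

0.923

⟨σ_y⟩ = 2 Im(a* b)/(|a|²+|b|²) with a = 2, b = 3i.
a* b = 6i, so ⟨σ_y⟩ = 12/13.
⟨S_y⟩ = (ħ/2)·⟨σ_y⟩.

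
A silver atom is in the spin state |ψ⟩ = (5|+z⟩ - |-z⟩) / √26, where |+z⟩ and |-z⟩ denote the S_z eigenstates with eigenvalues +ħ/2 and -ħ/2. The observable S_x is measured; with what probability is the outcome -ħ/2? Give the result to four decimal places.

|-x⟩ = (|+z⟩ - |-z⟩)/√2, so ⟨-x|ψ⟩ = (6) / (√2·√26).
P = |6|² / 52 = 36/52.

0.6923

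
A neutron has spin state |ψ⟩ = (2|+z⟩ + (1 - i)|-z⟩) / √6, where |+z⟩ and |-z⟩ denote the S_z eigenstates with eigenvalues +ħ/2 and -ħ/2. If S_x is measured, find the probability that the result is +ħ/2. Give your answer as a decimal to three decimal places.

0.833

|+x⟩ = (|+z⟩ + |-z⟩)/√2, so ⟨+x|ψ⟩ = (3 - i) / (√2·√6).
P = |3 - i|² / 12 = 10/12.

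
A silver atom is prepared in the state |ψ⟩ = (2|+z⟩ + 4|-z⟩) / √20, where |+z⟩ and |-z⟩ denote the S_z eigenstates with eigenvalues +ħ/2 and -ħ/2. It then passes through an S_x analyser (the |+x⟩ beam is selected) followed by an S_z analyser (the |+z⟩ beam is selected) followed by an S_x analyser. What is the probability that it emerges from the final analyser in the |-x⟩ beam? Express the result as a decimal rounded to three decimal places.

0.225

First analyser (S_x): P(|+x⟩) = |⟨+x|ψ⟩|² = 36/40.
After stage 1 the state is |+x⟩; P(|+z⟩) = |⟨+z|+x⟩|² = 1/2.
After stage 2 the state is |+z⟩; P(|-x⟩) = |⟨-x|+z⟩|² = 1/2.
Joint probability = 36/40 × 1/2 × 1/2 = 0.225.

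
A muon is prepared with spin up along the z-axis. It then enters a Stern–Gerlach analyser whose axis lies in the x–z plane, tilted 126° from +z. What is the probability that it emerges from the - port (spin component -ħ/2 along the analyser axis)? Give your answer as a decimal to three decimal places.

0.794

For spin-½, the probability of finding spin-up along an axis at angle θ to the initial spin direction is cos²(θ/2); spin-down is sin²(θ/2).
θ = 126°, so P = sin²(63°) ≈ 0.794.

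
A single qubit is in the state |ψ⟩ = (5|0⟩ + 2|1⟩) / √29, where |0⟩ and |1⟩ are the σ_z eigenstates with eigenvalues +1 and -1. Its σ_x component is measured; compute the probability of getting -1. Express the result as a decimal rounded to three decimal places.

|-x⟩ = (|0⟩ - |1⟩)/√2, so ⟨-x|ψ⟩ = (3) / (√2·√29).
P = |3|² / 58 = 9/58.

0.155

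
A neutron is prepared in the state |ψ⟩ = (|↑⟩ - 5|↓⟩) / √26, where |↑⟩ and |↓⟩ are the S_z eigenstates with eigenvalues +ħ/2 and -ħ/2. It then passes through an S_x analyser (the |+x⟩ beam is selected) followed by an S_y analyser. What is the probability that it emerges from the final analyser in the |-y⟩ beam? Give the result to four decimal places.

First analyser (S_x): P(|+x⟩) = |⟨+x|ψ⟩|² = 16/52.
After stage 1 the state is |+x⟩; P(|-y⟩) = |⟨-y|+x⟩|² = 1/2.
Joint probability = 16/52 × 1/2 = 0.1538.

0.1538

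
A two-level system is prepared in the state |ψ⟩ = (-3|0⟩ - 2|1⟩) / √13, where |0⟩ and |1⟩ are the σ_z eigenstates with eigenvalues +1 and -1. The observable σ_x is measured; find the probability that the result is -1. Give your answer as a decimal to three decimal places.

|-x⟩ = (|0⟩ - |1⟩)/√2, so ⟨-x|ψ⟩ = (-1) / (√2·√13).
P = |-1|² / 26 = 1/26.

0.038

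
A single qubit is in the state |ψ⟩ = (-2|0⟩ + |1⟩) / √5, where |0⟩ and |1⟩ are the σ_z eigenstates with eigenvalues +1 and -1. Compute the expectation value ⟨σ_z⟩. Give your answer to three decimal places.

0.600

⟨σ_z⟩ = |a|² - |b|² divided by |a|²+|b|², with a, b the |0⟩, |1⟩ amplitudes.
= (4 - 1)/5 = 3/5.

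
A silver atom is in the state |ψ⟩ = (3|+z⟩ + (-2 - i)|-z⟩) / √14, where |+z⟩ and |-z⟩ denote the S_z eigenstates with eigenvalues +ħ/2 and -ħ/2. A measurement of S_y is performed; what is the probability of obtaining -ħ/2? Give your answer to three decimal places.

0.714

|-y⟩ = (|+z⟩ - i|-z⟩)/√2, so ⟨-y|ψ⟩ = (4 - 2i) / (√2·√14).
P = |4 - 2i|² / 28 = 20/28.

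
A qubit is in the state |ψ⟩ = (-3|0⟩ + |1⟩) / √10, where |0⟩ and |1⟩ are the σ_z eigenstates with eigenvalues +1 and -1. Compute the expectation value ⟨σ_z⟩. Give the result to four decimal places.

⟨σ_z⟩ = |a|² - |b|² divided by |a|²+|b|², with a, b the |0⟩, |1⟩ amplitudes.
= (9 - 1)/10 = 8/10.

0.8000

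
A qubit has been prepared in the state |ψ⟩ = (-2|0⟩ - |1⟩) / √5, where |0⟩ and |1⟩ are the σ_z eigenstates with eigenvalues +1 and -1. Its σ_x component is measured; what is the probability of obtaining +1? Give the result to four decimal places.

0.9000

|+x⟩ = (|0⟩ + |1⟩)/√2, so ⟨+x|ψ⟩ = (-3) / (√2·√5).
P = |-3|² / 10 = 9/10.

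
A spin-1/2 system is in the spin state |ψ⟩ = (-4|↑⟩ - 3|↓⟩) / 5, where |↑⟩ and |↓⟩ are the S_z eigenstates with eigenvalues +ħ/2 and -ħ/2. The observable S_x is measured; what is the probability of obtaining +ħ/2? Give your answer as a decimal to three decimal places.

0.980

|+x⟩ = (|↑⟩ + |↓⟩)/√2, so ⟨+x|ψ⟩ = (-7) / (√2·5).
P = |-7|² / 50 = 49/50.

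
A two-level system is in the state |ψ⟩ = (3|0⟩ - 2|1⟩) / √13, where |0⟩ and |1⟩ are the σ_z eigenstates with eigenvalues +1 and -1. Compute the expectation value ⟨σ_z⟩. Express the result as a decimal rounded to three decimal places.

0.385

⟨σ_z⟩ = |a|² - |b|² divided by |a|²+|b|², with a, b the |0⟩, |1⟩ amplitudes.
= (9 - 4)/13 = 5/13.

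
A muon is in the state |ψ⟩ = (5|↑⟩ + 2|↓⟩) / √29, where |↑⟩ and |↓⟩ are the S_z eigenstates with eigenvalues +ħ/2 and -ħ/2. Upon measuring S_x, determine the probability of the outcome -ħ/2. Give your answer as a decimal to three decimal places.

0.155

|-x⟩ = (|↑⟩ - |↓⟩)/√2, so ⟨-x|ψ⟩ = (3) / (√2·√29).
P = |3|² / 58 = 9/58.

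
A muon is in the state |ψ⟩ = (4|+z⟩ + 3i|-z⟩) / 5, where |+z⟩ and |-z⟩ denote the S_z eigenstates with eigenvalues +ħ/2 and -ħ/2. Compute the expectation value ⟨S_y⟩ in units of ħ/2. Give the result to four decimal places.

⟨σ_y⟩ = 2 Im(a* b)/(|a|²+|b|²) with a = 4, b = 3i.
a* b = 12i, so ⟨σ_y⟩ = 24/25.
⟨S_y⟩ = (ħ/2)·⟨σ_y⟩.

0.9600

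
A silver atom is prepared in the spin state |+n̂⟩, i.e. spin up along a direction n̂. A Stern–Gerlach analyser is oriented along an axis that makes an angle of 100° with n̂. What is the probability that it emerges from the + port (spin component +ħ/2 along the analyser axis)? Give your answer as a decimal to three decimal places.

For spin-½, the probability of finding spin-up along an axis at angle θ to the initial spin direction is cos²(θ/2); spin-down is sin²(θ/2).
θ = 100°, so P = cos²(50°) ≈ 0.413.

0.413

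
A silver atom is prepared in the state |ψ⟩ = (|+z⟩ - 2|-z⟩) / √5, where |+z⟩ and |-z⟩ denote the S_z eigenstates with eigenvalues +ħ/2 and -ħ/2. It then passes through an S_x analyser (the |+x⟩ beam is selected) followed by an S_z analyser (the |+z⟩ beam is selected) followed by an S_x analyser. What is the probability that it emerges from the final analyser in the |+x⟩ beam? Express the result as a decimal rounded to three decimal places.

0.025

First analyser (S_x): P(|+x⟩) = |⟨+x|ψ⟩|² = 1/10.
After stage 1 the state is |+x⟩; P(|+z⟩) = |⟨+z|+x⟩|² = 1/2.
After stage 2 the state is |+z⟩; P(|+x⟩) = |⟨+x|+z⟩|² = 1/2.
Joint probability = 1/10 × 1/2 × 1/2 = 0.025.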